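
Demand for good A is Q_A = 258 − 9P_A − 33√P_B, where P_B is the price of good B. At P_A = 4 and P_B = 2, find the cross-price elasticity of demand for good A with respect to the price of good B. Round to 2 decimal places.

-0.13

At P_A = 4 and P_B = 2: Q_A = 175.331.
∂Q_A/∂P_B = -33/(2√P_B) = -33/(2√2) = -11.6673.
ε = (∂Q_A/∂P_B)(P_B/Q_A) = -11.6673 × (2/175.331) ≈ -0.13.
ε < 0: complements.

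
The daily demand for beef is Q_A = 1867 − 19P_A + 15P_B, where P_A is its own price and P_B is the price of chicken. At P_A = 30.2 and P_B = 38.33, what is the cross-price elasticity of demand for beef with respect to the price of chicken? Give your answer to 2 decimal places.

At P_A = 30.2 and P_B = 38.33: Q_A = 1868.15.
∂Q_A/∂P_B = 15.
ε = (∂Q_A/∂P_B)(P_B/Q_A) = 15 × (38.33/1868.15) ≈ 0.31.

0.31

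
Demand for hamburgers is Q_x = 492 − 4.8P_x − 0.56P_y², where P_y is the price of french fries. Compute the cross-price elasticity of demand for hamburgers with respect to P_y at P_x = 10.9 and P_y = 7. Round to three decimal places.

At P_x = 10.9 and P_y = 7: Q_x = 412.24.
∂Q_x/∂P_y = -1.12P_y = -1.12(7) = -7.8400.
ε = (∂Q_x/∂P_y)(P_y/Q_x) = -7.8400 × (7/412.24) ≈ -0.133.
ε < 0: complements.

-0.133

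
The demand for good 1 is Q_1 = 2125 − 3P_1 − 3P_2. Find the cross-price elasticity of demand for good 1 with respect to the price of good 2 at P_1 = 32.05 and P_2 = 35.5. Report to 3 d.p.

-0.055

At P_1 = 32.05 and P_2 = 35.5: Q_1 = 1922.35.
∂Q_1/∂P_2 = -3.
ε = (∂Q_1/∂P_2)(P_2/Q_1) = -3 × (35.5/1922.35) ≈ -0.055.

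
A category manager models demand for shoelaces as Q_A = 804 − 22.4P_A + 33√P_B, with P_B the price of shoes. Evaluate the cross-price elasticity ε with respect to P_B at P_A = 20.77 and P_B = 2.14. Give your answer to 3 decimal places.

0.062

At P_A = 20.77 and P_B = 2.14: Q_A = 387.027.
∂Q_A/∂P_B = 33/(2√P_B) = 33/(2√2.14) = 11.2792.
ε = (∂Q_A/∂P_B)(P_B/Q_A) = 11.2792 × (2.14/387.027) ≈ 0.062.
ε > 0: substitutes.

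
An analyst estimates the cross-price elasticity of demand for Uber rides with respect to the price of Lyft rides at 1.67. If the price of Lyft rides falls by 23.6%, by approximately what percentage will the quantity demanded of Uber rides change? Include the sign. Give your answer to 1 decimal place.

%ΔQ ≈ ε × %ΔP of Lyft rides = 1.67 × (-23.6%) = -39.4%.

-39.4%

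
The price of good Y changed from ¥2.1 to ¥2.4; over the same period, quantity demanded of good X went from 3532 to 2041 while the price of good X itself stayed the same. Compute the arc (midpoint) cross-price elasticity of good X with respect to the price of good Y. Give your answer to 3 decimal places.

-4.013

ΔQ_X = 2041 − 3532 = -1491; ΔP_Y = 2.4 − 2.1 = 0.3.
Midpoints: Q̄_X = 2786.5, P̄_Y = 2.25.
ε = (ΔQ_X/Q̄_X)/(ΔP_Y/P̄_Y) = (-1491/2786.5)/(0.3/2.25) ≈ -4.013.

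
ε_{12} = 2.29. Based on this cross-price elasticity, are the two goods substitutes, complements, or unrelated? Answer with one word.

ε = 2.29 > 0, so a higher price of good 2 raises demand for good 1: substitutes.

substitutes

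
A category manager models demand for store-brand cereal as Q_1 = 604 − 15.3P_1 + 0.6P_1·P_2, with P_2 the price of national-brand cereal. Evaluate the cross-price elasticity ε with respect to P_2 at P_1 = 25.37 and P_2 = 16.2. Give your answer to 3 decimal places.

0.533

At P_1 = 25.37 and P_2 = 16.2: Q_1 = 462.435.
∂Q_1/∂P_2 = 0.6P_1 = 0.6(25.37) = 15.2220.
ε = (∂Q_1/∂P_2)(P_2/Q_1) = 15.2220 × (16.2/462.435) ≈ 0.533.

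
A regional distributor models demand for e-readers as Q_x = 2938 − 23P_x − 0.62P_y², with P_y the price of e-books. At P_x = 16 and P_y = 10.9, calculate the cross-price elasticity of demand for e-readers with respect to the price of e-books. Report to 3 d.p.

At P_x = 16 and P_y = 10.9: Q_x = 2496.338.
∂Q_x/∂P_y = -1.24P_y = -1.24(10.9) = -13.5160.
ε = (∂Q_x/∂P_y)(P_y/Q_x) = -13.5160 × (10.9/2496.338) ≈ -0.059.

-0.059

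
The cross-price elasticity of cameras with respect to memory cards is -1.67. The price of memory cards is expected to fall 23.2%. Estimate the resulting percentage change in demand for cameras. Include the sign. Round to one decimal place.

38.7%

%ΔQ ≈ ε × %ΔP of memory cards = -1.67 × (-23.2%) = 38.7%.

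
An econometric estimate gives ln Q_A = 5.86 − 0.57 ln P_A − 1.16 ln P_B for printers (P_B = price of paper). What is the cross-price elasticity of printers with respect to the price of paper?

In a log-linear (constant-elasticity) demand function, the coefficient on ln P_B is the cross-price elasticity.
ε = -1.16. Negative, so printers and paper are complements.

-1.16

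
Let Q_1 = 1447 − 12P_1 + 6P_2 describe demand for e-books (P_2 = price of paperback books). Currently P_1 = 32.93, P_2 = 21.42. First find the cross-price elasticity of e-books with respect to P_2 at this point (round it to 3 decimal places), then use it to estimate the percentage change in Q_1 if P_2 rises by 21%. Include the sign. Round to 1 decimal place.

At P_1 = 32.93, P_2 = 21.42: Q_1 = 1180.36.
∂Q_1/∂P_2 = 6.
ε = (∂Q_1/∂P_2)(P_2/Q_1) = 6.0000 × 21.42/1180.36 ≈ 0.109.
%ΔQ_1 ≈ ε × %ΔP_2 = 0.109 × (21%) = 2.3%.

2.3%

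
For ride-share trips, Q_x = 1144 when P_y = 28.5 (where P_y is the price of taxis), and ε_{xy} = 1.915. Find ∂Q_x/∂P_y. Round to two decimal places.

76.87

ε = (∂Q_x/∂P_y)·(P_y/Q_x) ⇒ ∂Q_x/∂P_y = ε·Q_x/P_y = 1.915 × 1144/28.5 ≈ 76.87.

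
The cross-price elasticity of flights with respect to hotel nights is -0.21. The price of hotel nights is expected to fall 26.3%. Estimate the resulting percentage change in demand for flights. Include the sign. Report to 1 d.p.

%ΔQ ≈ ε × %ΔP of hotel nights = -0.21 × (-26.3%) = 5.5%.
Demand for flights rises by about 5.5%.

5.5%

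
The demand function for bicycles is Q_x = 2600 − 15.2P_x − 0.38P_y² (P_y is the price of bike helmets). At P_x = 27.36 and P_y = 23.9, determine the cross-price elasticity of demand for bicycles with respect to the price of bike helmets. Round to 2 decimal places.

At P_x = 27.36 and P_y = 23.9: Q_x = 1967.068.
∂Q_x/∂P_y = -0.76P_y = -0.76(23.9) = -18.1640.
ε = (∂Q_x/∂P_y)(P_y/Q_x) = -18.1640 × (23.9/1967.068) ≈ -0.22.

-0.22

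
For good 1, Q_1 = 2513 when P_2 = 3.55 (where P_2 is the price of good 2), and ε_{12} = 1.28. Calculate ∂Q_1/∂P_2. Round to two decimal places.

ε = (∂Q_1/∂P_2)·(P_2/Q_1) ⇒ ∂Q_1/∂P_2 = ε·Q_1/P_2 = 1.28 × 2513/3.55 ≈ 906.10.

906.10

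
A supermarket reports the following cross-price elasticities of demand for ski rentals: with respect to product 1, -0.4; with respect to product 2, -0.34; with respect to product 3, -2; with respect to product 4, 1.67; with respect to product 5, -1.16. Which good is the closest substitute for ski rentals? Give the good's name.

Substitutes have ε > 0. Among the positive values, 1.67 (product 4) is largest.

product 4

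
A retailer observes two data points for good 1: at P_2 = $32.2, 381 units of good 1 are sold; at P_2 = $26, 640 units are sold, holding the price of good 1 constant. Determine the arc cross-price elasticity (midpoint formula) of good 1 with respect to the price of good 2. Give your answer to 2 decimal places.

-2.38

ΔQ_1 = 640 − 381 = 259; ΔP_2 = 26 − 32.2 = -6.2.
Midpoints: Q̄_1 = 510.5, P̄_2 = 29.10.
ε = (ΔQ_1/Q̄_1)/(ΔP_2/P̄_2) = (259/510.5)/(-6.2/29.10) ≈ -2.38.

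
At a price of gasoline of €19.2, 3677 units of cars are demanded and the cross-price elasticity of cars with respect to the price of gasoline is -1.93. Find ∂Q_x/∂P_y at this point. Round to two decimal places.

ε = (∂Q_x/∂P_y)·(P_y/Q_x) ⇒ ∂Q_x/∂P_y = ε·Q_x/P_y = -1.93 × 3677/19.2 ≈ -369.62.

-369.62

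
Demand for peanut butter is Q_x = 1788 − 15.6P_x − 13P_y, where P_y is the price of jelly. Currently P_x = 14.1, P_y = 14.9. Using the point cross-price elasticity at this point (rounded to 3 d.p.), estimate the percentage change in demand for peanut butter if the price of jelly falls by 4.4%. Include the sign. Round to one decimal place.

0.6%

At P_x = 14.1, P_y = 14.9: Q_x = 1374.34.
∂Q_x/∂P_y = -13.
ε = (∂Q_x/∂P_y)(P_y/Q_x) = -13.0000 × 14.9/1374.34 ≈ -0.141.
%ΔQ_x ≈ ε × %ΔP_y = -0.141 × (-4.4%) = 0.6%.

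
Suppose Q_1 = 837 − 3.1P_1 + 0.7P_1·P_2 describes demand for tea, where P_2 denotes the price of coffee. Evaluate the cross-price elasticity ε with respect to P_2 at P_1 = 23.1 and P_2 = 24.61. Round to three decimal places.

At P_1 = 23.1 and P_2 = 24.61: Q_1 = 1163.334.
∂Q_1/∂P_2 = 0.7P_1 = 0.7(23.1) = 16.1700.
ε = (∂Q_1/∂P_2)(P_2/Q_1) = 16.1700 × (24.61/1163.334) ≈ 0.342.
ε > 0: substitutes.

0.342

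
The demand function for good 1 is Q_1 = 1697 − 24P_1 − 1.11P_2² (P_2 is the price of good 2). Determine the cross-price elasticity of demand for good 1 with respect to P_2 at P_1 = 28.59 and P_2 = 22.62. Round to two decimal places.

-2.56

At P_1 = 28.59 and P_2 = 22.62: Q_1 = 442.893.
∂Q_1/∂P_2 = -2.22P_2 = -2.22(22.62) = -50.2164.
ε = (∂Q_1/∂P_2)(P_2/Q_1) = -50.2164 × (22.62/442.893) ≈ -2.56.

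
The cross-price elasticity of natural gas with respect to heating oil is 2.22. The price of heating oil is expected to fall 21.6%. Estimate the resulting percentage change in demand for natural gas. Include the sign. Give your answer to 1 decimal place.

-48.0%

%ΔQ ≈ ε × %ΔP of heating oil = 2.22 × (-21.6%) = -48.0%.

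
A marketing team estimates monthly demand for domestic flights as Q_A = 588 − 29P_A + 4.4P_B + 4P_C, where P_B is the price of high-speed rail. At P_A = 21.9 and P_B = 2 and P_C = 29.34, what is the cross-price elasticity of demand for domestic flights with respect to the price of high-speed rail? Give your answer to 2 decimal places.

At P_A = 21.9 and P_B = 2 and P_C = 29.34: Q_A = 79.06.
∂Q_A/∂P_B = 4.4.
ε = (∂Q_A/∂P_B)(P_B/Q_A) = 4.4 × (2/79.06) ≈ 0.11.
Since ε > 0, domestic flights and high-speed rail are substitutes.

0.11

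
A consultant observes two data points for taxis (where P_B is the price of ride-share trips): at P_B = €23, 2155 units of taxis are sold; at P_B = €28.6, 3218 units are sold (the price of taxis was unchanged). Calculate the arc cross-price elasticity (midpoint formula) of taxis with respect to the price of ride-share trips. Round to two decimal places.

ΔQ_A = 3218 − 2155 = 1063; ΔP_B = 28.6 − 23 = 5.6.
Midpoints: Q̄_A = 2686.5, P̄_B = 25.80.
ε = (ΔQ_A/Q̄_A)/(ΔP_B/P̄_B) = (1063/2686.5)/(5.6/25.80) ≈ 1.82.

1.82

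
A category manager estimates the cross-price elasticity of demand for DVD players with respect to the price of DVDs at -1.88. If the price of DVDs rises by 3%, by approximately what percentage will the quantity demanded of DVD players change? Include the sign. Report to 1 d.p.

%ΔQ ≈ ε × %ΔP of DVDs = -1.88 × (3%) = -5.6%.
Demand for DVD players falls by about 5.6%.

-5.6%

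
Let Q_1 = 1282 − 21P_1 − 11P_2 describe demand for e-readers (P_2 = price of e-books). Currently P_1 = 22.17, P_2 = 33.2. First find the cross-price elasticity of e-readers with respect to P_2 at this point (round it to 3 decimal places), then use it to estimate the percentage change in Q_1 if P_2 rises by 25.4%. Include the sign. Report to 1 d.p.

At P_1 = 22.17, P_2 = 33.2: Q_1 = 451.23.
∂Q_1/∂P_2 = -11.
ε = (∂Q_1/∂P_2)(P_2/Q_1) = -11.0000 × 33.2/451.23 ≈ -0.809.
%ΔQ_1 ≈ ε × %ΔP_2 = -0.809 × (25.4%) = -20.5%.

-20.5%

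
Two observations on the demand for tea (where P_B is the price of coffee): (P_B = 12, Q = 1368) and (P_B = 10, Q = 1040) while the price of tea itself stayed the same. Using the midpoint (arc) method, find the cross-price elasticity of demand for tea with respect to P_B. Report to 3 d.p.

ΔQ_A = 1040 − 1368 = -328; ΔP_B = 10 − 12 = -2.
Midpoints: Q̄_A = 1204.0, P̄_B = 11.00.
ε = (ΔQ_A/Q̄_A)/(ΔP_B/P̄_B) = (-328/1204.0)/(-2/11.00) ≈ 1.498.

1.498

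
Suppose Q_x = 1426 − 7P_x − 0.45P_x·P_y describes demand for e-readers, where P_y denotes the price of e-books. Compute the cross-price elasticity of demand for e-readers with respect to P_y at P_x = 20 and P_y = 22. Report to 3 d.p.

At P_x = 20 and P_y = 22: Q_x = 1088.
∂Q_x/∂P_y = -0.45P_x = -0.45(20) = -9.0000.
ε = (∂Q_x/∂P_y)(P_y/Q_x) = -9.0000 × (22/1088) ≈ -0.182.
ε < 0: complements.

-0.182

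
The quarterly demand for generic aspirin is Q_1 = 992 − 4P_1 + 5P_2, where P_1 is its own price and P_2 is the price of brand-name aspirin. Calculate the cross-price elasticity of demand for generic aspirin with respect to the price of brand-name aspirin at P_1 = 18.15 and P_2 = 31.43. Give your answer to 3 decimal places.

At P_1 = 18.15 and P_2 = 31.43: Q_1 = 1076.55.
∂Q_1/∂P_2 = 5.
ε = (∂Q_1/∂P_2)(P_2/Q_1) = 5 × (31.43/1076.55) ≈ 0.146.

0.146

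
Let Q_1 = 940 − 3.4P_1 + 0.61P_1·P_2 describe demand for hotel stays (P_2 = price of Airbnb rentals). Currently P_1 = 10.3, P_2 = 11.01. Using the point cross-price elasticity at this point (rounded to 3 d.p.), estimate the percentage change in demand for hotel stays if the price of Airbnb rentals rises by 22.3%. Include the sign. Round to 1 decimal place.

1.6%

At P_1 = 10.3, P_2 = 11.01: Q_1 = 974.156.
∂Q_1/∂P_2 = 0.61P_1 = 6.2830.
ε = (∂Q_1/∂P_2)(P_2/Q_1) = 6.2830 × 11.01/974.156 ≈ 0.071.
%ΔQ_1 ≈ ε × %ΔP_2 = 0.071 × (22.3%) = 1.6%.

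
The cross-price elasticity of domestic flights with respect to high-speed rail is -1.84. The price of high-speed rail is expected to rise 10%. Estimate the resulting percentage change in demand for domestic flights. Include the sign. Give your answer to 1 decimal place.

-18.4%

%ΔQ ≈ ε × %ΔP of high-speed rail = -1.84 × (10%) = -18.4%.
Demand for domestic flights falls by about 18.4%.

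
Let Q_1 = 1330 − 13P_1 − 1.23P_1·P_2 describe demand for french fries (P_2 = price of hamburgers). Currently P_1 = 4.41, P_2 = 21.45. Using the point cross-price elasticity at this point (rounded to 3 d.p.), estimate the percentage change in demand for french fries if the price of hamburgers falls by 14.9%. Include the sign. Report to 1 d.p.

1.5%

At P_1 = 4.41, P_2 = 21.45: Q_1 = 1156.319.
∂Q_1/∂P_2 = -1.23P_1 = -5.4243.
ε = (∂Q_1/∂P_2)(P_2/Q_1) = -5.4243 × 21.45/1156.319 ≈ -0.101.
%ΔQ_1 ≈ ε × %ΔP_2 = -0.101 × (-14.9%) = 1.5%.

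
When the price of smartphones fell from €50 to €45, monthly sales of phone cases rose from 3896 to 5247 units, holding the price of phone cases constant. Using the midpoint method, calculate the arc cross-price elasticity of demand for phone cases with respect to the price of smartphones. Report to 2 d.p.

-2.81

ΔQ_A = 5247 − 3896 = 1351; ΔP_B = 45 − 50 = -5.
Midpoints: Q̄_A = 4571.5, P̄_B = 47.50.
ε = (ΔQ_A/Q̄_A)/(ΔP_B/P̄_B) = (1351/4571.5)/(-5/47.50) ≈ -2.81.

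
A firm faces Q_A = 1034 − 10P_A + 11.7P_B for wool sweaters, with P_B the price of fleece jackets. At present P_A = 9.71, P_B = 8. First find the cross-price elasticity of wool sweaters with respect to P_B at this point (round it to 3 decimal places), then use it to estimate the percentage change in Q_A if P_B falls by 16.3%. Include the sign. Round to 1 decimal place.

At P_A = 9.71, P_B = 8: Q_A = 1030.5.
∂Q_A/∂P_B = 11.7.
ε = (∂Q_A/∂P_B)(P_B/Q_A) = 11.7000 × 8/1030.5 ≈ 0.091.
%ΔQ_A ≈ ε × %ΔP_B = 0.091 × (-16.3%) = -1.5%.

-1.5%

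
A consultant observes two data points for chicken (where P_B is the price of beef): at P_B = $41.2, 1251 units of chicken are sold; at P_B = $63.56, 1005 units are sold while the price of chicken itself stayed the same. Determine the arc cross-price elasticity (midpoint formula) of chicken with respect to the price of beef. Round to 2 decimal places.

-0.51

ΔQ_A = 1005 − 1251 = -246; ΔP_B = 63.56 − 41.2 = 22.36.
Midpoints: Q̄_A = 1128.0, P̄_B = 52.38.
ε = (ΔQ_A/Q̄_A)/(ΔP_B/P̄_B) = (-246/1128.0)/(22.36/52.38) ≈ -0.51.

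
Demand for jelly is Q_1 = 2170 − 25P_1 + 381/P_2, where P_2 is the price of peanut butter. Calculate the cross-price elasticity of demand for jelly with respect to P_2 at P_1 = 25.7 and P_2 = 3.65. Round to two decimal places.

-0.06

At P_1 = 25.7 and P_2 = 3.65: Q_1 = 1631.884.
∂Q_1/∂P_2 = −381/P_2² = -28.5982.
ε = (∂Q_1/∂P_2)(P_2/Q_1) = -28.5982 × (3.65/1631.884) ≈ -0.06.
ε < 0: complements.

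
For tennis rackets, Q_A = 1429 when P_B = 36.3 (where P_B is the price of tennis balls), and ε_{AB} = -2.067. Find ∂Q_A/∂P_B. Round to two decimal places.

ε = (∂Q_A/∂P_B)·(P_B/Q_A) ⇒ ∂Q_A/∂P_B = ε·Q_A/P_B = -2.067 × 1429/36.3 ≈ -81.37.

-81.37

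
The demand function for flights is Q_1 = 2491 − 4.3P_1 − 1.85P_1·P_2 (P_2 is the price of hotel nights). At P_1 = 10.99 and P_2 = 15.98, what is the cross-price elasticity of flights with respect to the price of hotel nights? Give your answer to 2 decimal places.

At P_1 = 10.99 and P_2 = 15.98: Q_1 = 2118.846.
∂Q_1/∂P_2 = -1.85P_1 = -1.85(10.99) = -20.3315.
ε = (∂Q_1/∂P_2)(P_2/Q_1) = -20.3315 × (15.98/2118.846) ≈ -0.15.
ε < 0: complements.

-0.15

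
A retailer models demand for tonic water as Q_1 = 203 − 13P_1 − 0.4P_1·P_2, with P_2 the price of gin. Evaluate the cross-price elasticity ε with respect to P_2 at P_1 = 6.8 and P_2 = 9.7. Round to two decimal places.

At P_1 = 6.8 and P_2 = 9.7: Q_1 = 88.216.
∂Q_1/∂P_2 = -0.4P_1 = -0.4(6.8) = -2.7200.
ε = (∂Q_1/∂P_2)(P_2/Q_1) = -2.7200 × (9.7/88.216) ≈ -0.30.

-0.30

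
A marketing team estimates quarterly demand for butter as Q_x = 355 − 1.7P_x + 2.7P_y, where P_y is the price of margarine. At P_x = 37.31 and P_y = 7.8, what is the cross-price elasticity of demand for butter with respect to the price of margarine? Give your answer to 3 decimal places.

0.067

At P_x = 37.31 and P_y = 7.8: Q_x = 312.633.
∂Q_x/∂P_y = 2.7.
ε = (∂Q_x/∂P_y)(P_y/Q_x) = 2.7 × (7.8/312.633) ≈ 0.067.
Since ε > 0, butter and margarine are substitutes.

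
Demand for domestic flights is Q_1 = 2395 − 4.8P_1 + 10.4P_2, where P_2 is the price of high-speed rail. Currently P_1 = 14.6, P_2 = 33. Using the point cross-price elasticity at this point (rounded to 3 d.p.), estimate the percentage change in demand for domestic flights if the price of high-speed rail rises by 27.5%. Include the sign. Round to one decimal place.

3.5%

At P_1 = 14.6, P_2 = 33: Q_1 = 2668.12.
∂Q_1/∂P_2 = 10.4.
ε = (∂Q_1/∂P_2)(P_2/Q_1) = 10.4000 × 33/2668.12 ≈ 0.129.
%ΔQ_1 ≈ ε × %ΔP_2 = 0.129 × (27.5%) = 3.5%.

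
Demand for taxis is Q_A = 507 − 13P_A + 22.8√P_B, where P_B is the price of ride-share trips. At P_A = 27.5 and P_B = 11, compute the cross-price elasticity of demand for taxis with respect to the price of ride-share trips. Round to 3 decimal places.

0.168

At P_A = 27.5 and P_B = 11: Q_A = 225.119.
∂Q_A/∂P_B = 22.8/(2√P_B) = 22.8/(2√11) = 3.4372.
ε = (∂Q_A/∂P_B)(P_B/Q_A) = 3.4372 × (11/225.119) ≈ 0.168.
ε > 0: substitutes.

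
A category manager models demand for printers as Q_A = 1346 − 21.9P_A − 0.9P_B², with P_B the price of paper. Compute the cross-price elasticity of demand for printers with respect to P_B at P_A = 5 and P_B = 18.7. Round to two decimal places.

-0.68

At P_A = 5 and P_B = 18.7: Q_A = 921.779.
∂Q_A/∂P_B = -1.8P_B = -1.8(18.7) = -33.6600.
ε = (∂Q_A/∂P_B)(P_B/Q_A) = -33.6600 × (18.7/921.779) ≈ -0.68.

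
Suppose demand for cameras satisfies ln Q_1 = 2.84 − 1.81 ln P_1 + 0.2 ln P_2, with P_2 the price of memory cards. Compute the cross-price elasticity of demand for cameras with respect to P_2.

0.20

In a log-linear (constant-elasticity) demand function, the coefficient on ln P_2 is the cross-price elasticity.
ε = 0.20. Positive, so cameras and memory cards are substitutes.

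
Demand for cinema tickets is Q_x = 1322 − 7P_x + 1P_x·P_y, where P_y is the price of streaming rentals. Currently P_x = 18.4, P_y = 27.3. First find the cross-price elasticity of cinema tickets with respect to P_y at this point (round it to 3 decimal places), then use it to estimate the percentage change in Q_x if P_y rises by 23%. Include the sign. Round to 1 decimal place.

6.8%

At P_x = 18.4, P_y = 27.3: Q_x = 1695.52.
∂Q_x/∂P_y = 1P_x = 18.4000.
ε = (∂Q_x/∂P_y)(P_y/Q_x) = 18.4000 × 27.3/1695.52 ≈ 0.296.
%ΔQ_x ≈ ε × %ΔP_y = 0.296 × (23%) = 6.8%.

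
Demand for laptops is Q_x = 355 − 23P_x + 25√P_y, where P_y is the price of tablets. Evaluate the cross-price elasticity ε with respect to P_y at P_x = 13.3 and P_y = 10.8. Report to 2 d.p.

0.31

At P_x = 13.3 and P_y = 10.8: Q_x = 131.258.
∂Q_x/∂P_y = 25/(2√P_y) = 25/(2√10.8) = 3.8036.
ε = (∂Q_x/∂P_y)(P_y/Q_x) = 3.8036 × (10.8/131.258) ≈ 0.31.
ε > 0: substitutes.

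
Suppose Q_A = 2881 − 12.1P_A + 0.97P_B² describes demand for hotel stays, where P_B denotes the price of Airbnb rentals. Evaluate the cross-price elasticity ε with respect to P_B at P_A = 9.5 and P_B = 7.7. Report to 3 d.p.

0.041

At P_A = 9.5 and P_B = 7.7: Q_A = 2823.561.
∂Q_A/∂P_B = 1.94P_B = 1.94(7.7) = 14.9380.
ε = (∂Q_A/∂P_B)(P_B/Q_A) = 14.9380 × (7.7/2823.561) ≈ 0.041.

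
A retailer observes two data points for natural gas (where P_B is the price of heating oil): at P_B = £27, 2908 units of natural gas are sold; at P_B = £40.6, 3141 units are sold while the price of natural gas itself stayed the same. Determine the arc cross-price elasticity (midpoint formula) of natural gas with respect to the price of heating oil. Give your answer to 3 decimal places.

ΔQ_A = 3141 − 2908 = 233; ΔP_B = 40.6 − 27 = 13.6.
Midpoints: Q̄_A = 3024.5, P̄_B = 33.80.
ε = (ΔQ_A/Q̄_A)/(ΔP_B/P̄_B) = (233/3024.5)/(13.6/33.80) ≈ 0.191.

0.191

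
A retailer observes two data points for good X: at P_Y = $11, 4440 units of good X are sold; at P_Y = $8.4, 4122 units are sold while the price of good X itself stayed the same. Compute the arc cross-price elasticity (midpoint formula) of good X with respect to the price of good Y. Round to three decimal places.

0.277

ΔQ_X = 4122 − 4440 = -318; ΔP_Y = 8.4 − 11 = -2.6.
Midpoints: Q̄_X = 4281.0, P̄_Y = 9.70.
ε = (ΔQ_X/Q̄_X)/(ΔP_Y/P̄_Y) = (-318/4281.0)/(-2.6/9.70) ≈ 0.277.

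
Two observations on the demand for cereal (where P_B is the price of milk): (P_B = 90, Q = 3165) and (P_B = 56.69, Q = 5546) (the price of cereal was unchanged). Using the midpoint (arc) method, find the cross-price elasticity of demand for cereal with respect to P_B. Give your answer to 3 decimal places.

ΔQ_A = 5546 − 3165 = 2381; ΔP_B = 56.69 − 90 = -33.31.
Midpoints: Q̄_A = 4355.5, P̄_B = 73.34.
ε = (ΔQ_A/Q̄_A)/(ΔP_B/P̄_B) = (2381/4355.5)/(-33.31/73.34) ≈ -1.204.
ε < 0: cereal and milk are complements.

-1.204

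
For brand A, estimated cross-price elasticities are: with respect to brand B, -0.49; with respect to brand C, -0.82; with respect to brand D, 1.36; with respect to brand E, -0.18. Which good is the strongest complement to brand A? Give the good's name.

Complements have ε < 0. The most negative value is -0.82 (brand C).

brand C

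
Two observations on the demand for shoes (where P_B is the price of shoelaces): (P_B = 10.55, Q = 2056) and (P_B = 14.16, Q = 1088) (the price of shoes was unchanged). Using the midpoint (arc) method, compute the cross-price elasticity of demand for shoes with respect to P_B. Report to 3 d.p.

ΔQ_A = 1088 − 2056 = -968; ΔP_B = 14.16 − 10.55 = 3.61.
Midpoints: Q̄_A = 1572.0, P̄_B = 12.36.
ε = (ΔQ_A/Q̄_A)/(ΔP_B/P̄_B) = (-968/1572.0)/(3.61/12.36) ≈ -2.107.
ε < 0: shoes and shoelaces are complements.

-2.107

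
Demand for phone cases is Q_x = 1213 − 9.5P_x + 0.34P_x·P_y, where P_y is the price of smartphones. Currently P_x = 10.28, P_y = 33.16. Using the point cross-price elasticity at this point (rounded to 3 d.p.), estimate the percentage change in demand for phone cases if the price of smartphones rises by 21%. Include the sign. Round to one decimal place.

2.0%

At P_x = 10.28, P_y = 33.16: Q_x = 1231.241.
∂Q_x/∂P_y = 0.34P_x = 3.4952.
ε = (∂Q_x/∂P_y)(P_y/Q_x) = 3.4952 × 33.16/1231.241 ≈ 0.094.
%ΔQ_x ≈ ε × %ΔP_y = 0.094 × (21%) = 2.0%.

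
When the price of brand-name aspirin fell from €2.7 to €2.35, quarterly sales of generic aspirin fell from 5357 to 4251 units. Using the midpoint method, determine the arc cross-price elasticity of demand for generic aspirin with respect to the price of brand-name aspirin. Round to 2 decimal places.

ΔQ_A = 4251 − 5357 = -1106; ΔP_B = 2.35 − 2.7 = -0.35.
Midpoints: Q̄_A = 4804.0, P̄_B = 2.53.
ε = (ΔQ_A/Q̄_A)/(ΔP_B/P̄_B) = (-1106/4804.0)/(-0.35/2.53) ≈ 1.66.

1.66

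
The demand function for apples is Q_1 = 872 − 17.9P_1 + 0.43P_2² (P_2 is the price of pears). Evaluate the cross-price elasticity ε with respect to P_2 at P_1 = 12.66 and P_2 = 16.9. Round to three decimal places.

At P_1 = 12.66 and P_2 = 16.9: Q_1 = 768.198.
∂Q_1/∂P_2 = 0.86P_2 = 0.86(16.9) = 14.5340.
ε = (∂Q_1/∂P_2)(P_2/Q_1) = 14.5340 × (16.9/768.198) ≈ 0.320.

0.320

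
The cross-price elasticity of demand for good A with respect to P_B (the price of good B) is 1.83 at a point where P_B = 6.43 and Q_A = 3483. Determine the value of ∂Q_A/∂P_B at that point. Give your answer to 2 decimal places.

ε = (∂Q_A/∂P_B)·(P_B/Q_A) ⇒ ∂Q_A/∂P_B = ε·Q_A/P_B = 1.83 × 3483/6.43 ≈ 991.27.

991.27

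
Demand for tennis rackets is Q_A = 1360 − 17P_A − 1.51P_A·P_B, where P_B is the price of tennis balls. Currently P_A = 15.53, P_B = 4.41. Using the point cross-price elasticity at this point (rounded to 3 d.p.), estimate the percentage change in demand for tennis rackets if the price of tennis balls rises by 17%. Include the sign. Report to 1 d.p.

At P_A = 15.53, P_B = 4.41: Q_A = 992.574.
∂Q_A/∂P_B = -1.51P_A = -23.4503.
ε = (∂Q_A/∂P_B)(P_B/Q_A) = -23.4503 × 4.41/992.574 ≈ -0.104.
%ΔQ_A ≈ ε × %ΔP_B = -0.104 × (17%) = -1.8%.

-1.8%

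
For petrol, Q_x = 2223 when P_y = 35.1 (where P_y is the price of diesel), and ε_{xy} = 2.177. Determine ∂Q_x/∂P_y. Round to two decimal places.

ε = (∂Q_x/∂P_y)·(P_y/Q_x) ⇒ ∂Q_x/∂P_y = ε·Q_x/P_y = 2.177 × 2223/35.1 ≈ 137.88.

137.88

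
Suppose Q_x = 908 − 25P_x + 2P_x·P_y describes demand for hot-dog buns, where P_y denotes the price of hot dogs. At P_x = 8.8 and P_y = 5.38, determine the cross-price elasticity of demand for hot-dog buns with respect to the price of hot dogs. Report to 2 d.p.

0.12

At P_x = 8.8 and P_y = 5.38: Q_x = 782.688.
∂Q_x/∂P_y = 2P_x = 2(8.8) = 17.6000.
ε = (∂Q_x/∂P_y)(P_y/Q_x) = 17.6000 × (5.38/782.688) ≈ 0.12.
ε > 0: substitutes.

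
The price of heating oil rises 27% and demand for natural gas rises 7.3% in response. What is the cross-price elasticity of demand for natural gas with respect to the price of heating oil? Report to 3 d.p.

ε = (%ΔQ of natural gas) / (%ΔP of heating oil) = (7.3%) / (27%) ≈ 0.270.
Positive cross-price elasticity: substitutes.

0.270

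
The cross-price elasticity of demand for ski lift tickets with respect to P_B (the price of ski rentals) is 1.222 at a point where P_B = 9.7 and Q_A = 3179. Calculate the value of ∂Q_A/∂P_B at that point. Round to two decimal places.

ε = (∂Q_A/∂P_B)·(P_B/Q_A) ⇒ ∂Q_A/∂P_B = ε·Q_A/P_B = 1.222 × 3179/9.7 ≈ 400.49.

400.49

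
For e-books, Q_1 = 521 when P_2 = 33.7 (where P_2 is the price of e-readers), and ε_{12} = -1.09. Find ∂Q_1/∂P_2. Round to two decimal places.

ε = (∂Q_1/∂P_2)·(P_2/Q_1) ⇒ ∂Q_1/∂P_2 = ε·Q_1/P_2 = -1.09 × 521/33.7 ≈ -16.85.

-16.85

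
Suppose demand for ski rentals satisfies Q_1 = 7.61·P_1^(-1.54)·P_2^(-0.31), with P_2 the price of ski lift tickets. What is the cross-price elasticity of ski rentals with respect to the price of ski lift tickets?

-0.31

In a log-linear (constant-elasticity) demand function, the coefficient on the exponent of P_2 is the cross-price elasticity.
ε = -0.31. Negative, so ski rentals and ski lift tickets are complements.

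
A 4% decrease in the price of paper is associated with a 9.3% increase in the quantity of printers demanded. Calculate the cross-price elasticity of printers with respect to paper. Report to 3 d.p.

ε = (%ΔQ of printers) / (%ΔP of paper) = (9.3%) / (-4%) ≈ -2.325.
Negative cross-price elasticity: complements.

-2.325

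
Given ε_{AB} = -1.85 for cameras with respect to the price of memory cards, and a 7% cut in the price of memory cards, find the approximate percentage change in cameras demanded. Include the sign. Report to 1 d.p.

%ΔQ ≈ ε × %ΔP of memory cards = -1.85 × (-7%) = 13.0%.
Demand for cameras rises by about 13.0%.

13.0%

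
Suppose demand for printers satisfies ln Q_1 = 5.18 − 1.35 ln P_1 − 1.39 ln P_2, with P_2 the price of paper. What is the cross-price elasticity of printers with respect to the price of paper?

In a log-linear (constant-elasticity) demand function, the coefficient on ln P_2 is the cross-price elasticity.
ε = -1.39. Negative, so printers and paper are complements.

-1.39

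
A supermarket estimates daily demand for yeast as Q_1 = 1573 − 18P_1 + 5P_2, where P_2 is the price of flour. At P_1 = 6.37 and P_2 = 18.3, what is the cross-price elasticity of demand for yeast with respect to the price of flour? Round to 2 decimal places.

At P_1 = 6.37 and P_2 = 18.3: Q_1 = 1549.84.
∂Q_1/∂P_2 = 5.
ε = (∂Q_1/∂P_2)(P_2/Q_1) = 5 × (18.3/1549.84) ≈ 0.06.

0.06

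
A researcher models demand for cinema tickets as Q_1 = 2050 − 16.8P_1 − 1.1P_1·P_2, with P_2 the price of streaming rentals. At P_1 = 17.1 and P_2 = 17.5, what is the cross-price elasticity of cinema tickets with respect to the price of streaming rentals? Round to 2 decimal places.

-0.23

At P_1 = 17.1 and P_2 = 17.5: Q_1 = 1433.545.
∂Q_1/∂P_2 = -1.1P_1 = -1.1(17.1) = -18.8100.
ε = (∂Q_1/∂P_2)(P_2/Q_1) = -18.8100 × (17.5/1433.545) ≈ -0.23.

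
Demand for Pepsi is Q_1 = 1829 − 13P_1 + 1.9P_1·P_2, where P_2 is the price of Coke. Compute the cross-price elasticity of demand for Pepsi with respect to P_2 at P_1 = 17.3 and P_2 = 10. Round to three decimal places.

0.170

At P_1 = 17.3 and P_2 = 10: Q_1 = 1932.8.
∂Q_1/∂P_2 = 1.9P_1 = 1.9(17.3) = 32.8700.
ε = (∂Q_1/∂P_2)(P_2/Q_1) = 32.8700 × (10/1932.8) ≈ 0.170.
ε > 0: substitutes.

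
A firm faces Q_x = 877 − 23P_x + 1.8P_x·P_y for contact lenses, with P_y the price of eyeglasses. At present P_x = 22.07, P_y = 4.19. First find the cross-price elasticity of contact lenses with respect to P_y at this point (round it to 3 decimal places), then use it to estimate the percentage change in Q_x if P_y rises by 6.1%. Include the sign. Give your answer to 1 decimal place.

At P_x = 22.07, P_y = 4.19: Q_x = 535.842.
∂Q_x/∂P_y = 1.8P_x = 39.7260.
ε = (∂Q_x/∂P_y)(P_y/Q_x) = 39.7260 × 4.19/535.842 ≈ 0.311.
%ΔQ_x ≈ ε × %ΔP_y = 0.311 × (6.1%) = 1.9%.

1.9%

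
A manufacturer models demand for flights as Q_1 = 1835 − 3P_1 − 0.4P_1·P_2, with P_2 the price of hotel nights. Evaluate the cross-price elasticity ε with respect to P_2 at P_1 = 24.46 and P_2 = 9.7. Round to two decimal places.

-0.06

At P_1 = 24.46 and P_2 = 9.7: Q_1 = 1666.715.
∂Q_1/∂P_2 = -0.4P_1 = -0.4(24.46) = -9.7840.
ε = (∂Q_1/∂P_2)(P_2/Q_1) = -9.7840 × (9.7/1666.715) ≈ -0.06.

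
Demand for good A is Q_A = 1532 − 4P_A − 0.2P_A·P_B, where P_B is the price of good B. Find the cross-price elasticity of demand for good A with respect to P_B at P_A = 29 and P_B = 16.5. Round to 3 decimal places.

At P_A = 29 and P_B = 16.5: Q_A = 1320.3.
∂Q_A/∂P_B = -0.2P_A = -0.2(29) = -5.8000.
ε = (∂Q_A/∂P_B)(P_B/Q_A) = -5.8000 × (16.5/1320.3) ≈ -0.072.
ε < 0: complements.

-0.072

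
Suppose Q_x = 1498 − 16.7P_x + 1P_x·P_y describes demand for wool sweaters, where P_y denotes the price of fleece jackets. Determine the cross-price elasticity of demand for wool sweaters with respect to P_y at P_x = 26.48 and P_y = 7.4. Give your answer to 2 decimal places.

0.16

At P_x = 26.48 and P_y = 7.4: Q_x = 1251.736.
∂Q_x/∂P_y = 1P_x = 1(26.48) = 26.4800.
ε = (∂Q_x/∂P_y)(P_y/Q_x) = 26.4800 × (7.4/1251.736) ≈ 0.16.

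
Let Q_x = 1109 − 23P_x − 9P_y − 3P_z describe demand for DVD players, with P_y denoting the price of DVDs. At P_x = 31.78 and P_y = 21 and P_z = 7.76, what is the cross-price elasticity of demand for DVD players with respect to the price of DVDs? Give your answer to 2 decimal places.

At P_x = 31.78 and P_y = 21 and P_z = 7.76: Q_x = 165.78.
∂Q_x/∂P_y = -9.
ε = (∂Q_x/∂P_y)(P_y/Q_x) = -9 × (21/165.78) ≈ -1.14.
Since ε < 0, DVD players and DVDs are complements.

-1.14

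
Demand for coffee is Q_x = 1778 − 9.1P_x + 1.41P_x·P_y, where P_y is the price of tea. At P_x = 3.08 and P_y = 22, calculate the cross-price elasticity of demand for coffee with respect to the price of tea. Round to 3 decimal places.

At P_x = 3.08 and P_y = 22: Q_x = 1845.514.
∂Q_x/∂P_y = 1.41P_x = 1.41(3.08) = 4.3428.
ε = (∂Q_x/∂P_y)(P_y/Q_x) = 4.3428 × (22/1845.514) ≈ 0.052.
ε > 0: substitutes.

0.052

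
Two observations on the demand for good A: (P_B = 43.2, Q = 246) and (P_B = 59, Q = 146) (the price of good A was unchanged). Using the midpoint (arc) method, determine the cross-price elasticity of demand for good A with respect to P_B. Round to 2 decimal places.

ΔQ_A = 146 − 246 = -100; ΔP_B = 59 − 43.2 = 15.8.
Midpoints: Q̄_A = 196.0, P̄_B = 51.10.
ε = (ΔQ_A/Q̄_A)/(ΔP_B/P̄_B) = (-100/196.0)/(15.8/51.10) ≈ -1.65.
ε < 0: good A and good B are complements.

-1.65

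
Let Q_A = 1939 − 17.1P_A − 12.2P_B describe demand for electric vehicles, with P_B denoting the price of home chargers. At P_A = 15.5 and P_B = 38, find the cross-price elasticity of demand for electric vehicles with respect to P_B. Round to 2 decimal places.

-0.38

At P_A = 15.5 and P_B = 38: Q_A = 1210.35.
∂Q_A/∂P_B = -12.2.
ε = (∂Q_A/∂P_B)(P_B/Q_A) = -12.2 × (38/1210.35) ≈ -0.38.
Since ε < 0, electric vehicles and home chargers are complements.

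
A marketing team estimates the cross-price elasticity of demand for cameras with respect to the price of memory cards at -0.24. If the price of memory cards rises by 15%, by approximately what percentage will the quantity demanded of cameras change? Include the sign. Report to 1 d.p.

-3.6%

%ΔQ ≈ ε × %ΔP of memory cards = -0.24 × (15%) = -3.6%.
Demand for cameras falls by about 3.6%.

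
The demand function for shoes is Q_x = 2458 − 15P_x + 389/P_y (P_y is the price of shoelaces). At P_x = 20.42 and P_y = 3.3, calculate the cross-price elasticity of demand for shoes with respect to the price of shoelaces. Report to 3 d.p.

At P_x = 20.42 and P_y = 3.3: Q_x = 2269.579.
∂Q_x/∂P_y = −389/P_y² = -35.7208.
ε = (∂Q_x/∂P_y)(P_y/Q_x) = -35.7208 × (3.3/2269.579) ≈ -0.052.
ε < 0: complements.

-0.052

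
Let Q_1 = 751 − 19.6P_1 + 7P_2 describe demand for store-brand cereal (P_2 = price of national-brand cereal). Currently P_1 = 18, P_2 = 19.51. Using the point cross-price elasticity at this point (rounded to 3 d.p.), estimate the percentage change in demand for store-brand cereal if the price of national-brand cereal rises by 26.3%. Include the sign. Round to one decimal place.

6.7%

At P_1 = 18, P_2 = 19.51: Q_1 = 534.77.
∂Q_1/∂P_2 = 7.
ε = (∂Q_1/∂P_2)(P_2/Q_1) = 7.0000 × 19.51/534.77 ≈ 0.255.
%ΔQ_1 ≈ ε × %ΔP_2 = 0.255 × (26.3%) = 6.7%.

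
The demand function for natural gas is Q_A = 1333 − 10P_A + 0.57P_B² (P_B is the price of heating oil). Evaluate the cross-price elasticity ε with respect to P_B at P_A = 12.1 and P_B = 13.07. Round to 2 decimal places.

0.15

At P_A = 12.1 and P_B = 13.07: Q_A = 1309.370.
∂Q_A/∂P_B = 1.14P_B = 1.14(13.07) = 14.8998.
ε = (∂Q_A/∂P_B)(P_B/Q_A) = 14.8998 × (13.07/1309.370) ≈ 0.15.
ε > 0: substitutes.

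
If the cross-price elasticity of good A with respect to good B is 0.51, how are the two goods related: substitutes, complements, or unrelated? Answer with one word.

ε = 0.51 > 0, so a higher price of good B raises demand for good A: substitutes.

substitutes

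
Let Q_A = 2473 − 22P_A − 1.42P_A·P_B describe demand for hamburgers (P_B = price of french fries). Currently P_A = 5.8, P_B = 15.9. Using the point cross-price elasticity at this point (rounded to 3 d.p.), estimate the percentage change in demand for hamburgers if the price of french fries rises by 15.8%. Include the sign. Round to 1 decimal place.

-0.9%

At P_A = 5.8, P_B = 15.9: Q_A = 2214.448.
∂Q_A/∂P_B = -1.42P_A = -8.2360.
ε = (∂Q_A/∂P_B)(P_B/Q_A) = -8.2360 × 15.9/2214.448 ≈ -0.059.
%ΔQ_A ≈ ε × %ΔP_B = -0.059 × (15.8%) = -0.9%.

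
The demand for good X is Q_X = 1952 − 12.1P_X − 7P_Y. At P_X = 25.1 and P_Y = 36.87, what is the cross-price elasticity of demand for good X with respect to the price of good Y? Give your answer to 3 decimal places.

At P_X = 25.1 and P_Y = 36.87: Q_X = 1390.2.
∂Q_X/∂P_Y = -7.
ε = (∂Q_X/∂P_Y)(P_Y/Q_X) = -7 × (36.87/1390.2) ≈ -0.186.
Since ε < 0, good X and good Y are complements.

-0.186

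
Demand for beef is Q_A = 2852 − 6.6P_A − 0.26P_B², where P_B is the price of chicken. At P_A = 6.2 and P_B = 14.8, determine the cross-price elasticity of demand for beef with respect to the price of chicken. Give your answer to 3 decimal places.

-0.041

At P_A = 6.2 and P_B = 14.8: Q_A = 2754.130.
∂Q_A/∂P_B = -0.52P_B = -0.52(14.8) = -7.6960.
ε = (∂Q_A/∂P_B)(P_B/Q_A) = -7.6960 × (14.8/2754.130) ≈ -0.041.
ε < 0: complements.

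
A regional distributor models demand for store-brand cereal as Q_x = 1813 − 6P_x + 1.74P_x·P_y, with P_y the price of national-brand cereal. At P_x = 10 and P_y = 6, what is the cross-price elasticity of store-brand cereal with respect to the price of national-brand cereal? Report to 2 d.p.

At P_x = 10 and P_y = 6: Q_x = 1857.4.
∂Q_x/∂P_y = 1.74P_x = 1.74(10) = 17.4000.
ε = (∂Q_x/∂P_y)(P_y/Q_x) = 17.4000 × (6/1857.4) ≈ 0.06.
ε > 0: substitutes.

0.06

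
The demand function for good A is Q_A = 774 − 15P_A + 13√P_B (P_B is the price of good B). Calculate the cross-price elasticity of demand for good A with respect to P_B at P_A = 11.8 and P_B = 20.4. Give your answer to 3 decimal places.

At P_A = 11.8 and P_B = 20.4: Q_A = 655.716.
∂Q_A/∂P_B = 13/(2√P_B) = 13/(2√20.4) = 1.4391.
ε = (∂Q_A/∂P_B)(P_B/Q_A) = 1.4391 × (20.4/655.716) ≈ 0.045.
ε > 0: substitutes.

0.045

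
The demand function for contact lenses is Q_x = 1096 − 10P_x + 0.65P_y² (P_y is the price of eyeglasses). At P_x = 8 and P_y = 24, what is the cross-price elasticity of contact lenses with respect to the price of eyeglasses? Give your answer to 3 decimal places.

At P_x = 8 and P_y = 24: Q_x = 1390.4.
∂Q_x/∂P_y = 1.3P_y = 1.3(24) = 31.2000.
ε = (∂Q_x/∂P_y)(P_y/Q_x) = 31.2000 × (24/1390.4) ≈ 0.539.

0.539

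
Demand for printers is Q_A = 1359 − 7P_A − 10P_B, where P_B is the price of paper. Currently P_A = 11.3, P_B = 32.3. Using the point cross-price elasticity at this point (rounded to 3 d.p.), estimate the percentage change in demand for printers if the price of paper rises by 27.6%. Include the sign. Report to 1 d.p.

-9.3%

At P_A = 11.3, P_B = 32.3: Q_A = 956.9.
∂Q_A/∂P_B = -10.
ε = (∂Q_A/∂P_B)(P_B/Q_A) = -10.0000 × 32.3/956.9 ≈ -0.338.
%ΔQ_A ≈ ε × %ΔP_B = -0.338 × (27.6%) = -9.3%.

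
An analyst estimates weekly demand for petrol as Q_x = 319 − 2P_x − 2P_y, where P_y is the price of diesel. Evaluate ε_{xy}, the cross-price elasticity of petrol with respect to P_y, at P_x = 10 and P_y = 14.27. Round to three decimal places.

-0.106

At P_x = 10 and P_y = 14.27: Q_x = 270.46.
∂Q_x/∂P_y = -2.
ε = (∂Q_x/∂P_y)(P_y/Q_x) = -2 × (14.27/270.46) ≈ -0.106.
Since ε < 0, petrol and diesel are complements.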